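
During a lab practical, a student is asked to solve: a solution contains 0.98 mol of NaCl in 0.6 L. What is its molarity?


M = n/V = 0.98/0.6 = 1.633 mol/L

1.633 M


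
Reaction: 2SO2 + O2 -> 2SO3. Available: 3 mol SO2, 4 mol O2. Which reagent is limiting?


Mole ratio available / coefficient:
  SO2: 3/2 = 1.500
  O2: 4/1 = 4.000
Smaller ratio is limiting.

SO2


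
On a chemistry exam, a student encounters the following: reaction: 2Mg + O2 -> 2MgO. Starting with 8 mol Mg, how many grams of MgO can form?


Mole ratio MgO:Mg = 2:2
n(MgO) = 8 × 2/2 = 8.000 mol
mass = 8.000 × 40.31 = 322.48 g

322.48 g


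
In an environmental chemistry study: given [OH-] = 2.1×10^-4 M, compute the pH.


pOH = -log10([OH-]) = -log10(2.1×10^-4)
= 4 - log10(2.1) = 3.68
pH = 14 - pOH = 14 - 3.68 = 10.32

10.32


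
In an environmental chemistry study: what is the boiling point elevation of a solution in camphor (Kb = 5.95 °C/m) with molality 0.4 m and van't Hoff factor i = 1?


ΔTb = Kb × m × i
= 5.95 × 0.4 × 1
= 2.38 °C

2.38 °C


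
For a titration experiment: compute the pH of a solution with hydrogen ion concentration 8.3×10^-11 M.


pH = -log10([H+]) = -log10(8.3×10^-11)
= 11 - log10(8.3)
= 11 - 0.92
= 10.08

10.08


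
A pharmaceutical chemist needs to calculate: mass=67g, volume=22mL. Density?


ρ = mass/volume
= 67/22
= 3.045 g/mL

3.045 g/mL


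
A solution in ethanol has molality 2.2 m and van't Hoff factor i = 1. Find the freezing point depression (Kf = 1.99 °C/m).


ΔTf = Kf × m × i
= 1.99 × 2.2 × 1
= 4.378 °C

4.378 °C


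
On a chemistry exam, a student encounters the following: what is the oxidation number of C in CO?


x + (-2) = 0, so x = +2
Oxidation number: +2

+2


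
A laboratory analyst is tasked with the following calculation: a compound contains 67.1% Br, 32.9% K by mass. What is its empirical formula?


Assume 100 g sample. Moles of each element:
  Br: 67.1/79.9 = 0.84 mol
  K: 32.9/39.1 = 0.841 mol
Divide by smallest (0.84):
  Br: 0.84/0.84 = 1.0
  K: 0.841/0.84 = 1.0
Empirical formula: KBr

KBr


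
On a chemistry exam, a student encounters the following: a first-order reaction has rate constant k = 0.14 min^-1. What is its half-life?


t½ = ln2/k = 0.693147/(0.14 min^-1)
= 4.951 min

4.951 min


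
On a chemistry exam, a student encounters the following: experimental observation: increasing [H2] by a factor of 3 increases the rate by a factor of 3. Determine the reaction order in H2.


rate ∝ [H2]^n
3^n = 3 → n = 1
Order in H2: 1

1


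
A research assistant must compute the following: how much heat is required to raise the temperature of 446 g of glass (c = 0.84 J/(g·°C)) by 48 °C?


q = mcΔT = 446 × 0.84 × 48
= 17982.72 J

17982.72 J


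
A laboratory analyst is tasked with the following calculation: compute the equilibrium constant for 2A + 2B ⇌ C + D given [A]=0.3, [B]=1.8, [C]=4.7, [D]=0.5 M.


Kc = [C][D]/([A]^2[B]^2)
= (4.7^1 × 0.5^1)/(0.3^2 × 1.8^2)
= 2.35/0.2916
= 8.059

8.059


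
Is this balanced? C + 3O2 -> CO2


Equation: C + 3O2 -> CO2
Check atoms: C: 1=1, O: 6≠2
Not balanced

No, not balanced


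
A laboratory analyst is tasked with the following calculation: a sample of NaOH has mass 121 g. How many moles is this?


M(NaOH) = 40.0 g/mol
n = mass/M = 121/40.0 = 3.025 mol

3.025 mol


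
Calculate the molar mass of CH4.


M(CH4) = 1×12.01 + 4×1.008
= 12.01 + 4.03
= 16.04 g/mol

16.04 g/mol


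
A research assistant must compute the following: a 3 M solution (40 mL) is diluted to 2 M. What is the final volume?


C1V1 = C2V2
3 × 40 = 2 × V2
V2 = 120/2 = 60.0 mL

60.0 mL


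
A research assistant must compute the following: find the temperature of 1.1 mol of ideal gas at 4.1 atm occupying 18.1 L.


PV = nRT  (R = 0.08206 L·atm/(mol·K))
T = PV/(nR) = 4.1×18.1/(1.1×0.08206)
= 74.21/0.090266
= 822.13 K

822.13 K


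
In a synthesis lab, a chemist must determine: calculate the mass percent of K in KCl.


M(KCl) = 1×39.1 + 1×35.45 = 74.55 g/mol
Mass of K = 1 × 39.1 = 39.10 g/mol
% K = 39.10/74.55 × 100 = 52.45%

52.45%


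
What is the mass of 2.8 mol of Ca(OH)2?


M(Ca(OH)2) = 74.1 g/mol
mass = n × M = 2.8 × 74.1 = 207.48 g

207.48 g


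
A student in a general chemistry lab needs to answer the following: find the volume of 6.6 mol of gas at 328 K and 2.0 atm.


PV = nRT  (R = 0.08206 L·atm/(mol·K))
V = nRT/P = 6.6×0.08206×328/2.0
= 88.822 L

88.822 L


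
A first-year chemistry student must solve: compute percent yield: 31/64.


% yield = actual/theoretical × 100
= 31/64 × 100
= 48.44%

48.44%


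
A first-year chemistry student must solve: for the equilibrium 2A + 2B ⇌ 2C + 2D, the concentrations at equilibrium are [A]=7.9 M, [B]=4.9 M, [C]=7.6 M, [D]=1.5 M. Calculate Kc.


Kc = [C]^2[D]^2/([A]^2[B]^2)
= (7.6^2 × 1.5^2)/(7.9^2 × 4.9^2)
= 129.96/1498.4641
= 0.08673

0.08673


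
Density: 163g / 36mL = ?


ρ = mass/volume
= 163/36
= 4.528 g/mL

4.528 g/mL


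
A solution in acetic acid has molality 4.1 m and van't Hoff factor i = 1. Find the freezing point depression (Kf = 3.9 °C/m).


ΔTf = Kf × m × i
= 3.9 × 4.1 × 1
= 15.99 °C

15.99 °C


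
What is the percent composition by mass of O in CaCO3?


M(CaCO3) = 1×40.08 + 1×12.01 + 3×16.0 = 100.09 g/mol
Mass of O = 3 × 16.0 = 48.00 g/mol
% O = 48.00/100.09 × 100 = 47.96%

47.96%


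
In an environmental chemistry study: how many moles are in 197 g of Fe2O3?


M(Fe2O3) = 159.7 g/mol
n = mass/M = 197/159.7 = 1.2336 mol

1.2336 mol


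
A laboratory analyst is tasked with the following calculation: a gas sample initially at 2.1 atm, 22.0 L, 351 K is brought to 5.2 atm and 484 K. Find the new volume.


P1V1/T1 = P2V2/T2
V2 = P1V1T2/(T1P2)
= 2.1×22.0×484/(351×5.2)
= 12.251 L

12.251 L


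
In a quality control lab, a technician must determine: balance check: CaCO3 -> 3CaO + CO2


Equation: CaCO3 -> 3CaO + CO2
Check atoms: C: 1=1, Ca: 1≠3, O: 3≠5
Not balanced

No, not balanced


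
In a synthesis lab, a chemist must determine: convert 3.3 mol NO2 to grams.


M(NO2) = 46.01 g/mol
mass = n × M = 3.3 × 46.01 = 151.83 g

151.83 g


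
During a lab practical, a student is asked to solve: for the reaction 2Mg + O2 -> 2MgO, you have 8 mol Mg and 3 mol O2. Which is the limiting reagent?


Mole ratio available / coefficient:
  Mg: 8/2 = 4.000
  O2: 3/1 = 3.000
Smaller ratio is limiting.

O2


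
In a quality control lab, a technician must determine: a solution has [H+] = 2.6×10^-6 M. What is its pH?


pH = -log10([H+]) = -log10(2.6×10^-6)
= 6 - log10(2.6)
= 6 - 0.41
= 5.59

5.59


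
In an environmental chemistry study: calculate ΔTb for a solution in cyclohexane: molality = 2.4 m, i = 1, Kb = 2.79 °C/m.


ΔTb = Kb × m × i
= 2.79 × 2.4 × 1
= 6.696 °C

6.696 °C


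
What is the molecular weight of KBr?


M(KBr) = 1×39.1 + 1×79.9
= 39.1 + 79.9
= 119.0 g/mol

119.0 g/mol


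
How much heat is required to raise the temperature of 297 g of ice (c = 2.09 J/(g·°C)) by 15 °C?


q = mcΔT = 297 × 2.09 × 15
= 9310.95 J

9310.95 J


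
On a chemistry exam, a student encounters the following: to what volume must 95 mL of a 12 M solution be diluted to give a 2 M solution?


C1V1 = C2V2
12 × 95 = 2 × V2
V2 = 1140/2 = 570.0 mL

570.0 mL


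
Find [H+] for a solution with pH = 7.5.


[H+] = 10^(-pH) = 10^(-7.5)
= 3.16×10^-8 M

3.16×10^-8 M


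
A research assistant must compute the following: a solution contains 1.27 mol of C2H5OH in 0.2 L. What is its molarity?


M = n/V = 1.27/0.2 = 6.350 mol/L

6.350 M


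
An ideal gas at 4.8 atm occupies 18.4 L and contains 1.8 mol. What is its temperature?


PV = nRT  (R = 0.08206 L·atm/(mol·K))
T = PV/(nR) = 4.8×18.4/(1.8×0.08206)
= 88.32/0.147708
= 597.94 K

597.94 K


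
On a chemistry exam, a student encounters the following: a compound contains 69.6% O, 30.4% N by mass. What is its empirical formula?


Assume 100 g sample. Moles of each element:
  O: 69.6/16.0 = 4.35 mol
  N: 30.4/14.01 = 2.17 mol
Divide by smallest (2.17):
  O: 4.35/2.17 = 2.0
  N: 2.17/2.17 = 1.0
Empirical formula: NO2

NO2


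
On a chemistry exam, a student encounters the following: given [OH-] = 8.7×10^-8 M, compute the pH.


pOH = -log10([OH-]) = -log10(8.7×10^-8)
= 8 - log10(8.7) = 7.06
pH = 14 - pOH = 14 - 7.06 = 6.94

6.94


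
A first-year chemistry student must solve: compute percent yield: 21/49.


% yield = actual/theoretical × 100
= 21/49 × 100
= 42.86%

42.86%


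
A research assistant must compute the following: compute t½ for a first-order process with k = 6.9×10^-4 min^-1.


t½ = ln2/k = 0.693147/(6.9×10^-4 min^-1)
= 1005 min

1005 min


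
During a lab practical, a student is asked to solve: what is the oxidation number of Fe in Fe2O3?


2x + 3(-2) = 0, so x = +3
Oxidation number: +3

+3


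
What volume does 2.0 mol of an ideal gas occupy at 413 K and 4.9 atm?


PV = nRT  (R = 0.08206 L·atm/(mol·K))
V = nRT/P = 2.0×0.08206×413/4.9
= 13.833 L

13.833 L


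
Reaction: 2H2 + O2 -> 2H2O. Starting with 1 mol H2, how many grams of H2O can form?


Mole ratio H2O:H2 = 2:2
n(H2O) = 1 × 2/2 = 1.000 mol
mass = 1.000 × 18.02 = 18.02 g

18.02 g


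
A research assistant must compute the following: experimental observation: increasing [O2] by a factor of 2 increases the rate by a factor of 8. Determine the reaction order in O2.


rate ∝ [O2]^n
2^n = 8 → n = 3
Order in O2: 3

3


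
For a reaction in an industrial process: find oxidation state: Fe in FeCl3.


x + 3(-1) = 0, so x = +3
Oxidation number: +3

+3


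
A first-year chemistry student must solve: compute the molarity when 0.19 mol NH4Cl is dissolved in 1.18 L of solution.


M = n/V = 0.19/1.18 = 0.161 mol/L

0.161 M


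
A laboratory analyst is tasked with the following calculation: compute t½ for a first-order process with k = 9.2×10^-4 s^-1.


t½ = ln2/k = 0.693147/(9.2×10^-4 s^-1)
= 753.4 s

753.4 s


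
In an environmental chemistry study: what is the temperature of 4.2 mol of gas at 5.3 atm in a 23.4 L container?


PV = nRT  (R = 0.08206 L·atm/(mol·K))
T = PV/(nR) = 5.3×23.4/(4.2×0.08206)
= 124.02/0.344652
= 359.84 K

359.84 K


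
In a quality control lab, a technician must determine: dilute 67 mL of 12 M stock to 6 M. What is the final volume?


C1V1 = C2V2
12 × 67 = 6 × V2
V2 = 804/6 = 134.0 mL

134.0 mL


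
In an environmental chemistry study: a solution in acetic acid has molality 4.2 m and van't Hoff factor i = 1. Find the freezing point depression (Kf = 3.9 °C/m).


ΔTf = Kf × m × i
= 3.9 × 4.2 × 1
= 16.38 °C

16.38 °C


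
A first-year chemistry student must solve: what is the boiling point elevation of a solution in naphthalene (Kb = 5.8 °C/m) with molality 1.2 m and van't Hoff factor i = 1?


ΔTb = Kb × m × i
= 5.8 × 1.2 × 1
= 6.96 °C

6.96 °C


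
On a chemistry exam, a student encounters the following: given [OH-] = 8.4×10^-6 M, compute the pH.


pOH = -log10([OH-]) = -log10(8.4×10^-6)
= 6 - log10(8.4) = 5.08
pH = 14 - pOH = 14 - 5.08 = 8.92

8.92


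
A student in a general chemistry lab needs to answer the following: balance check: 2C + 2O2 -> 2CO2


Equation: 2C + 2O2 -> 2CO2
Check atoms: C: 2=2, O: 4=4
Balanced

Yes, balanced


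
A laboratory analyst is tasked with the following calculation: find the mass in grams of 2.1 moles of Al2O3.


M(Al2O3) = 101.96 g/mol
mass = n × M = 2.1 × 101.96 = 214.12 g

214.12 g


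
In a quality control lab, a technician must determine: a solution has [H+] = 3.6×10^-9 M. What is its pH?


pH = -log10([H+]) = -log10(3.6×10^-9)
= 9 - log10(3.6)
= 9 - 0.56
= 8.44

8.44


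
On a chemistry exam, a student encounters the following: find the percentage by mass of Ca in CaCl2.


M(CaCl2) = 1×40.08 + 2×35.45 = 110.98 g/mol
Mass of Ca = 1 × 40.08 = 40.08 g/mol
% Ca = 40.08/110.98 × 100 = 36.11%

36.11%


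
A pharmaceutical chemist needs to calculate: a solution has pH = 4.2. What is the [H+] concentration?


[H+] = 10^(-pH) = 10^(-4.2)
= 6.31×10^-5 M

6.31×10^-5 M


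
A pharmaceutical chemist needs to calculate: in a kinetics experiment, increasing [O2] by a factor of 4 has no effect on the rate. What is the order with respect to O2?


rate ∝ [O2]^n
rate ∝ [O2]^0
Order in O2: 0

0


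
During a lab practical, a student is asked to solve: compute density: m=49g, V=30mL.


ρ = mass/volume
= 49/30
= 1.633 g/mL

1.633 g/mL


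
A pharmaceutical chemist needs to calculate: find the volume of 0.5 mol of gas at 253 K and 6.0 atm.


PV = nRT  (R = 0.08206 L·atm/(mol·K))
V = nRT/P = 0.5×0.08206×253/6.0
= 1.73 L

1.73 L


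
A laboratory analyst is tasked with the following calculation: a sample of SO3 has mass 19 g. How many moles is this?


M(SO3) = 80.07 g/mol
n = mass/M = 19/80.07 = 0.2373 mol

0.2373 mol


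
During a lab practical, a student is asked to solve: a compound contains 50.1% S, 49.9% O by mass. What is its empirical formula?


Assume 100 g sample. Moles of each element:
  S: 50.1/32.07 = 1.562 mol
  O: 49.9/16.0 = 3.119 mol
Divide by smallest (1.562):
  S: 1.562/1.562 = 1.0
  O: 3.119/1.562 = 2.0
Empirical formula: SO2

SO2


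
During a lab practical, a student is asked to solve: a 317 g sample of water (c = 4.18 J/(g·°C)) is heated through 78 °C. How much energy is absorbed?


q = mcΔT = 317 × 4.18 × 78
= 103354.68 J

103354.68 J


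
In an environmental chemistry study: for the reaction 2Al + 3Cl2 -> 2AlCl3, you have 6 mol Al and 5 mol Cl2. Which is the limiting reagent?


Mole ratio available / coefficient:
  Al: 6/2 = 3.000
  Cl2: 5/3 = 1.667
Smaller ratio is limiting.

Cl2


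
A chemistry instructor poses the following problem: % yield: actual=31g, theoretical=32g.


% yield = actual/theoretical × 100
= 31/32 × 100
= 96.88%

96.88%


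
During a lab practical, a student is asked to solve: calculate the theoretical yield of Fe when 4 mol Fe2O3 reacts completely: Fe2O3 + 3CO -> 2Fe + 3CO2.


Mole ratio Fe:Fe2O3 = 2:1
n(Fe) = 4 × 2/1 = 8.000 mol
mass = 8.000 × 55.85 = 446.8 g

446.8 g


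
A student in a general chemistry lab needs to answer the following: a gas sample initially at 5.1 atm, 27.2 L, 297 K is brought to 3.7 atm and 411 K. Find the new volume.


P1V1/T1 = P2V2/T2
V2 = P1V1T2/(T1P2)
= 5.1×27.2×411/(297×3.7)
= 51.883 L

51.883 L


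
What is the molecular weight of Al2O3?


M(Al2O3) = 2×26.98 + 3×16.0
= 53.96 + 48.0
= 101.96 g/mol

101.96 g/mol


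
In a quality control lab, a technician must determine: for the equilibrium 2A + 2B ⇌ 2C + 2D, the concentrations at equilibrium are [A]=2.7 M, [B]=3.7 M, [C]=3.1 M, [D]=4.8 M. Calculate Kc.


Kc = [C]^2[D]^2/([A]^2[B]^2)
= (3.1^2 × 4.8^2)/(2.7^2 × 3.7^2)
= 221.4144/99.8001
= 2.219

2.219


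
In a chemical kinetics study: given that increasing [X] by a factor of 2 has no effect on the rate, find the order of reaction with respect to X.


rate ∝ [X]^n
rate ∝ [X]^0
Order in X: 0

0


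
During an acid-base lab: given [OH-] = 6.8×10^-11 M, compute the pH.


pOH = -log10([OH-]) = -log10(6.8×10^-11)
= 11 - log10(6.8) = 10.17
pH = 14 - pOH = 14 - 10.17 = 3.83

3.83


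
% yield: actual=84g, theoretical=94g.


% yield = actual/theoretical × 100
= 84/94 × 100
= 89.36%

89.36%


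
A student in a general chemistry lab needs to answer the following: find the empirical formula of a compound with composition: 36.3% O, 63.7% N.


Assume 100 g sample. Moles of each element:
  O: 36.3/16.0 = 2.269 mol
  N: 63.7/14.01 = 4.547 mol
Divide by smallest (2.269):
  O: 2.269/2.269 = 1.0
  N: 4.547/2.269 = 2.0
Empirical formula: N2O

N2O


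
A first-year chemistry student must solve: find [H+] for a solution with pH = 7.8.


[H+] = 10^(-pH) = 10^(-7.8)
= 1.58×10^-8 M

1.58×10^-8 M


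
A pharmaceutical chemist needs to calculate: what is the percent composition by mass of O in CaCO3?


M(CaCO3) = 1×40.08 + 1×12.01 + 3×16.0 = 100.09 g/mol
Mass of O = 3 × 16.0 = 48.00 g/mol
% O = 48.00/100.09 × 100 = 47.96%

47.96%


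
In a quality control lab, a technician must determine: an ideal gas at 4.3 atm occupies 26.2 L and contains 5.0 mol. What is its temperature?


PV = nRT  (R = 0.08206 L·atm/(mol·K))
T = PV/(nR) = 4.3×26.2/(5.0×0.08206)
= 112.66/0.410300
= 274.58 K

274.58 K


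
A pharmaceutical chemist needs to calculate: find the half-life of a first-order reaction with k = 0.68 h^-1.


t½ = ln2/k = 0.693147/(0.68 h^-1)
= 1.019 h

1.019 h


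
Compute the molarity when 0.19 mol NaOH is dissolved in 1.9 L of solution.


M = n/V = 0.19/1.9 = 0.100 mol/L

0.100 M


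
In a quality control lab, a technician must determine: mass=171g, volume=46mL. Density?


ρ = mass/volume
= 171/46
= 3.717 g/mL

3.717 g/mL


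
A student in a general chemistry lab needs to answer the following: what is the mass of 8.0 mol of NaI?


M(NaI) = 149.89 g/mol
mass = n × M = 8.0 × 149.89 = 1199.12 g

1199.12 g


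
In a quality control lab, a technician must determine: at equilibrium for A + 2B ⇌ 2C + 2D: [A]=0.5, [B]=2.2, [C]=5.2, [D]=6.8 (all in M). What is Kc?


Kc = [C]^2[D]^2/([A][B]^2)
= (5.2^2 × 6.8^2)/(0.5^1 × 2.2^2)
= 1250.3296/2.42
= 516.7

516.7


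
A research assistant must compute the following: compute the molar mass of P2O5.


M(P2O5) = 2×30.97 + 5×16.0
= 61.94 + 80.0
= 141.94 g/mol

141.94 g/mol


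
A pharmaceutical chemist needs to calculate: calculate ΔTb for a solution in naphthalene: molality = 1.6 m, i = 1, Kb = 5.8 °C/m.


ΔTb = Kb × m × i
= 5.8 × 1.6 × 1
= 9.28 °C

9.28 °C


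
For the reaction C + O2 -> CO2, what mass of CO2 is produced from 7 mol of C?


Mole ratio CO2:C = 1:1
n(CO2) = 7 × 1/1 = 7.000 mol
mass = 7.000 × 44.01 = 308.07 g

308.07 g


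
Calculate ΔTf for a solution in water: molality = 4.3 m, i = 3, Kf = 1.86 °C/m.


ΔTf = Kf × m × i
= 1.86 × 4.3 × 3
= 23.994 °C

23.994 °C


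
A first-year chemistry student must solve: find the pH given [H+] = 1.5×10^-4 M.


pH = -log10([H+]) = -log10(1.5×10^-4)
= 4 - log10(1.5)
= 4 - 0.18
= 3.82

3.82


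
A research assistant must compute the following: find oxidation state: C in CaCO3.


(+2) + x + 3(-2) = 0, so x = +4
Oxidation number: +4

+4


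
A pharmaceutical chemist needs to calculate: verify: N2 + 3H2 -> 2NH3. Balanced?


Equation: N2 + 3H2 -> 2NH3
Check atoms: H: 6=6, N: 2=2
Balanced

Yes, balanced


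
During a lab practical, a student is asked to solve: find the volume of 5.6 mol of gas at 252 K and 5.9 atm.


PV = nRT  (R = 0.08206 L·atm/(mol·K))
V = nRT/P = 5.6×0.08206×252/5.9
= 19.628 L

19.628 L


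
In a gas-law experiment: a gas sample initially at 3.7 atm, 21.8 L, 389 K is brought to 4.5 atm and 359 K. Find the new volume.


P1V1/T1 = P2V2/T2
V2 = P1V1T2/(T1P2)
= 3.7×21.8×359/(389×4.5)
= 16.542 L

16.542 L


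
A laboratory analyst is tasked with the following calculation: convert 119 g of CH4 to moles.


M(CH4) = 16.04 g/mol
n = mass/M = 119/16.04 = 7.419 mol

7.419 mol


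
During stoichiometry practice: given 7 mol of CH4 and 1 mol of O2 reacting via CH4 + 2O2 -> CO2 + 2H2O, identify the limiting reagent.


Mole ratio available / coefficient:
  CH4: 7/1 = 7.000
  O2: 1/2 = 0.500
Smaller ratio is limiting.

O2


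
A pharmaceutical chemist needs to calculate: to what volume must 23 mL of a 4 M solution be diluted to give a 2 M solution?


C1V1 = C2V2
4 × 23 = 2 × V2
V2 = 92/2 = 46.0 mL

46.0 mL


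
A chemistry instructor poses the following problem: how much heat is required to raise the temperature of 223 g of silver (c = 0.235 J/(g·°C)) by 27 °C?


q = mcΔT = 223 × 0.235 × 27
= 1414.94 J

1414.94 J


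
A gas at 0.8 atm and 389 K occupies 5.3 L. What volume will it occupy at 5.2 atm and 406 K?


P1V1/T1 = P2V2/T2
V2 = P1V1T2/(T1P2)
= 0.8×5.3×406/(389×5.2)
= 0.851 L

0.851 L


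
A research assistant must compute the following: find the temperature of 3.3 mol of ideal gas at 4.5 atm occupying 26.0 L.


PV = nRT  (R = 0.08206 L·atm/(mol·K))
T = PV/(nR) = 4.5×26.0/(3.3×0.08206)
= 117.00/0.270798
= 432.06 K

432.06 K


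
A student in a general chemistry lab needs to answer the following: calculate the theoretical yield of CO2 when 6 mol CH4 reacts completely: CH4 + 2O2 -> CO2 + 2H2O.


Mole ratio CO2:CH4 = 1:1
n(CO2) = 6 × 1/1 = 6.000 mol
mass = 6.000 × 44.01 = 264.06 g

264.06 g


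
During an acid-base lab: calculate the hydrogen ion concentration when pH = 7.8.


[H+] = 10^(-pH) = 10^(-7.8)
= 1.58×10^-8 M

1.58×10^-8 M


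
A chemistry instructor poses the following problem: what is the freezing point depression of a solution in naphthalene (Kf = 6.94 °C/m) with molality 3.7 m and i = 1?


ΔTf = Kf × m × i
= 6.94 × 3.7 × 1
= 25.678 °C

25.678 °C


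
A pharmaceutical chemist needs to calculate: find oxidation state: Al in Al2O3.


Al is +3
Oxidation number: +3

+3


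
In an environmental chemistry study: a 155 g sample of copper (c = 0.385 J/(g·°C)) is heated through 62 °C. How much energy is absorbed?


q = mcΔT = 155 × 0.385 × 62
= 3699.85 J

3699.85 J


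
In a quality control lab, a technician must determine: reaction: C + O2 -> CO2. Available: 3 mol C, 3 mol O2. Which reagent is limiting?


Mole ratio available / coefficient:
  C: 3/1 = 3.000
  O2: 3/1 = 3.000
Smaller ratio is limiting.

neither (stoichiometric); C and O2 are fully consumed


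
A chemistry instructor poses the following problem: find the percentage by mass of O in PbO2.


M(PbO2) = 1×207.2 + 2×16.0 = 239.20 g/mol
Mass of O = 2 × 16.0 = 32.00 g/mol
% O = 32.00/239.20 × 100 = 13.38%

13.38%


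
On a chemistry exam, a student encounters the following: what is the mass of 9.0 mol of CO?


M(CO) = 28.01 g/mol
mass = n × M = 9.0 × 28.01 = 252.09 g

252.09 g


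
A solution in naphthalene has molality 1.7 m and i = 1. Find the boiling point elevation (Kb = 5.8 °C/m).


ΔTb = Kb × m × i
= 5.8 × 1.7 × 1
= 9.86 °C

9.86 °C


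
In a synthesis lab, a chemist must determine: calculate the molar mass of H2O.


M(H2O) = 2×1.008 + 1×16.0
= 2.02 + 16.0
= 18.02 g/mol

18.02 g/mol


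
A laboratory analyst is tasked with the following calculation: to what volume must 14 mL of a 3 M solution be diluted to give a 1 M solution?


C1V1 = C2V2
3 × 14 = 1 × V2
V2 = 42/1 = 42.0 mL

42.0 mL


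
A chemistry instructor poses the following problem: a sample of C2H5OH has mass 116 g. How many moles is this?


M(C2H5OH) = 46.07 g/mol
n = mass/M = 116/46.07 = 2.5179 mol

2.5179 mol


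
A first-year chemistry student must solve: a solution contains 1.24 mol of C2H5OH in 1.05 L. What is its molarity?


M = n/V = 1.24/1.05 = 1.181 mol/L

1.181 M


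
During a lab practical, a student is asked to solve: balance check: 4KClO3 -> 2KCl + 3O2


Equation: 4KClO3 -> 2KCl + 3O2
Check atoms: Cl: 4≠2, K: 4≠2, O: 12≠6
Not balanced

No, not balanced


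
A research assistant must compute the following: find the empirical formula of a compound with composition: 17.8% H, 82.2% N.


Assume 100 g sample. Moles of each element:
  H: 17.8/1.008 = 17.659 mol
  N: 82.2/14.01 = 5.867 mol
Divide by smallest (5.867):
  H: 17.659/5.867 = 3.01
  N: 5.867/5.867 = 1.0
Empirical formula: NH3

NH3


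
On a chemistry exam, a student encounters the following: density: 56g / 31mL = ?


ρ = mass/volume
= 56/31
= 1.806 g/mL

1.806 g/mL


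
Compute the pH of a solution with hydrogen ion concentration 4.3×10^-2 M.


pH = -log10([H+]) = -log10(4.3×10^-2)
= 2 - log10(4.3)
= 2 - 0.63
= 1.37

1.37


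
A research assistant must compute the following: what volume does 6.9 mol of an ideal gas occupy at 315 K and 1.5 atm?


PV = nRT  (R = 0.08206 L·atm/(mol·K))
V = nRT/P = 6.9×0.08206×315/1.5
= 118.905 L

118.905 L


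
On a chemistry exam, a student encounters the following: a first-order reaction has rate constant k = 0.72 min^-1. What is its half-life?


t½ = ln2/k = 0.693147/(0.72 min^-1)
= 0.9627 min

0.9627 min


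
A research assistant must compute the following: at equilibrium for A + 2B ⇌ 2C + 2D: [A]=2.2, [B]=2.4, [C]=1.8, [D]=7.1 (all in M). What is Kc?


Kc = [C]^2[D]^2/([A][B]^2)
= (1.8^2 × 7.1^2)/(2.2^1 × 2.4^2)
= 163.3284/12.672
= 12.89

12.89


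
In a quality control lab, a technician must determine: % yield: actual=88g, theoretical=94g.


% yield = actual/theoretical × 100
= 88/94 × 100
= 93.62%

93.62%


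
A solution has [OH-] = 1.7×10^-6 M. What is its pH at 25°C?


pOH = -log10([OH-]) = -log10(1.7×10^-6)
= 6 - log10(1.7) = 5.77
pH = 14 - pOH = 14 - 5.77 = 8.23

8.23


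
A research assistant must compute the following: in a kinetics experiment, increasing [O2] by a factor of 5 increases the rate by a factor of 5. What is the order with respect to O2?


rate ∝ [O2]^n
5^n = 5 → n = 1
Order in O2: 1

1


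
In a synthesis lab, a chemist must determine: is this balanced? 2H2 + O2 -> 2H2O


Equation: 2H2 + O2 -> 2H2O
Check atoms: H: 4=4, O: 2=2
Balanced

Yes, balanced


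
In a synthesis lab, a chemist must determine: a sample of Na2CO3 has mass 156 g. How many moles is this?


M(Na2CO3) = 105.99 g/mol
n = mass/M = 156/105.99 = 1.4718 mol

1.4718 mol


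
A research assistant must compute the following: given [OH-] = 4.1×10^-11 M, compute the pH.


pOH = -log10([OH-]) = -log10(4.1×10^-11)
= 11 - log10(4.1) = 10.39
pH = 14 - pOH = 14 - 10.39 = 3.61

3.61


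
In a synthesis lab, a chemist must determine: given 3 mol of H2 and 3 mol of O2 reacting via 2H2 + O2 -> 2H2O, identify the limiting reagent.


Mole ratio available / coefficient:
  H2: 3/2 = 1.500
  O2: 3/1 = 3.000
Smaller ratio is limiting.

H2


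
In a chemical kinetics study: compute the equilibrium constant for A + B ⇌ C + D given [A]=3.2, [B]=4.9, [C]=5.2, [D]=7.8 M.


Kc = [C][D]/([A][B])
= (5.2^1 × 7.8^1)/(3.2^1 × 4.9^1)
= 40.56/15.68
= 2.587

2.587


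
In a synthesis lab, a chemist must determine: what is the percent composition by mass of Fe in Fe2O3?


M(Fe2O3) = 2×55.85 + 3×16.0 = 159.70 g/mol
Mass of Fe = 2 × 55.85 = 111.70 g/mol
% Fe = 111.70/159.70 × 100 = 69.94%

69.94%


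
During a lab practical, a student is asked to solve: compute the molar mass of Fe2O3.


M(Fe2O3) = 2×55.85 + 3×16.0
= 111.7 + 48.0
= 159.7 g/mol

159.7 g/mol


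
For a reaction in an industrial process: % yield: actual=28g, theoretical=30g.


% yield = actual/theoretical × 100
= 28/30 × 100
= 93.33%

93.33%


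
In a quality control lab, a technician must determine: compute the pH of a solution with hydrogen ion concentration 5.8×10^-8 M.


pH = -log10([H+]) = -log10(5.8×10^-8)
= 8 - log10(5.8)
= 8 - 0.76
= 7.24

7.24


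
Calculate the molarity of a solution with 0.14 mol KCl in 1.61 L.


M = n/V = 0.14/1.61 = 0.087 mol/L

0.087 M


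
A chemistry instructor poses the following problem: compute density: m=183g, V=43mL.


ρ = mass/volume
= 183/43
= 4.256 g/mL

4.256 g/mL


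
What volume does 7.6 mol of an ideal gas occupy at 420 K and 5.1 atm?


PV = nRT  (R = 0.08206 L·atm/(mol·K))
V = nRT/P = 7.6×0.08206×420/5.1
= 51.36 L

51.36 L


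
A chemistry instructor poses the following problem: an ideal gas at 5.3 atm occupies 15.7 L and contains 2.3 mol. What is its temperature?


PV = nRT  (R = 0.08206 L·atm/(mol·K))
T = PV/(nR) = 5.3×15.7/(2.3×0.08206)
= 83.21/0.188738
= 440.88 K

440.88 K


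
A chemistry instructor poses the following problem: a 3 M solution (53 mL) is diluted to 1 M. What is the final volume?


C1V1 = C2V2
3 × 53 = 1 × V2
V2 = 159/1 = 159.0 mL

159.0 mL


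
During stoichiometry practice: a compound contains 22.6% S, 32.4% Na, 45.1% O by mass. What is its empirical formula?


Assume 100 g sample. Moles of each element:
  S: 22.6/32.07 = 0.705 mol
  Na: 32.4/22.99 = 1.409 mol
  O: 45.1/16.0 = 2.819 mol
Divide by smallest (0.705):
  S: 0.705/0.705 = 1.0
  Na: 1.409/0.705 = 2.0
  O: 2.819/0.705 = 4.0
Empirical formula: Na2SO4

Na2SO4


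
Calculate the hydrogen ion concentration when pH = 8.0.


[H+] = 10^(-pH) = 10^(-8.0)
= 1.0×10^-8 M

1.0×10^-8 M


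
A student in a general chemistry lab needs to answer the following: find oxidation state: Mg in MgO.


Group 2 metal: +2
Oxidation number: +2

+2


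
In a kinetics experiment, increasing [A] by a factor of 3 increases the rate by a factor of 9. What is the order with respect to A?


rate ∝ [A]^n
3^n = 9 → n = 2
Order in A: 2

2


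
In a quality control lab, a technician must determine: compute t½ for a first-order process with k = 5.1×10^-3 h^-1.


t½ = ln2/k = 0.693147/(5.1×10^-3 h^-1)
= 135.9 h

135.9 h


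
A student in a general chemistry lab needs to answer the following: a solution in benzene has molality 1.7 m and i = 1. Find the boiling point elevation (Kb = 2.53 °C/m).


ΔTb = Kb × m × i
= 2.53 × 1.7 × 1
= 4.301 °C

4.301 °C


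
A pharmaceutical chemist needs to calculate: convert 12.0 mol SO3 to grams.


M(SO3) = 80.07 g/mol
mass = n × M = 12.0 × 80.07 = 960.84 g

960.84 g


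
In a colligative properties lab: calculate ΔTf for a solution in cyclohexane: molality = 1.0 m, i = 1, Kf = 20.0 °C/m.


ΔTf = Kf × m × i
= 20.0 × 1.0 × 1
= 20.0 °C

20.0 °C


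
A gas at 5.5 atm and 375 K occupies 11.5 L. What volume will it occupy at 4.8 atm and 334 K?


P1V1/T1 = P2V2/T2
V2 = P1V1T2/(T1P2)
= 5.5×11.5×334/(375×4.8)
= 11.736 L

11.736 L


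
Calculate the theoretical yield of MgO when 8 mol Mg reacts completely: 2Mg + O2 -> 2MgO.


Mole ratio MgO:Mg = 2:2
n(MgO) = 8 × 2/2 = 8.000 mol
mass = 8.000 × 40.31 = 322.48 g

322.48 g


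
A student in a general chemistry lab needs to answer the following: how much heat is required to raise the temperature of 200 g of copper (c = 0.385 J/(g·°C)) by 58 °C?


q = mcΔT = 200 × 0.385 × 58
= 4466.00 J

4466.00 J


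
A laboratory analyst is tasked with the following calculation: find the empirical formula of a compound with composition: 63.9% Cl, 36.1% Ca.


Assume 100 g sample. Moles of each element:
  Cl: 63.9/35.45 = 1.803 mol
  Ca: 36.1/40.08 = 0.901 mol
Divide by smallest (0.901):
  Cl: 1.803/0.901 = 2.0
  Ca: 0.901/0.901 = 1.0
Empirical formula: CaCl2

CaCl2


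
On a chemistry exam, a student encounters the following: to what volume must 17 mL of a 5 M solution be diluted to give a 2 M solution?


C1V1 = C2V2
5 × 17 = 2 × V2
V2 = 85/2 = 42.5 mL

42.5 mL


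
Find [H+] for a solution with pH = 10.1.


[H+] = 10^(-pH) = 10^(-10.1)
= 7.94×10^-11 M

7.94×10^-11 M


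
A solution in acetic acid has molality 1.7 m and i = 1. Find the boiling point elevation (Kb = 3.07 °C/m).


ΔTb = Kb × m × i
= 3.07 × 1.7 × 1
= 5.219 °C

5.219 °C


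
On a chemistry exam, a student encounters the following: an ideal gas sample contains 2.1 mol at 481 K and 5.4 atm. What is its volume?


PV = nRT  (R = 0.08206 L·atm/(mol·K))
V = nRT/P = 2.1×0.08206×481/5.4
= 15.35 L

15.35 L


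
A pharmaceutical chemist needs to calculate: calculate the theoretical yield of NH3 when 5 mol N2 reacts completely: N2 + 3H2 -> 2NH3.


Mole ratio NH3:N2 = 2:1
n(NH3) = 5 × 2/1 = 10.000 mol
mass = 10.000 × 17.03 = 170.3 g

170.3 g


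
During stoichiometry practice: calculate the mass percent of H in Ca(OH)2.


M(Ca(OH)2) = 1×40.08 + 2×16.0 + 2×1.008 = 74.096 g/mol
Mass of H = 2 × 1.008 = 2.016 g/mol
% H = 2.016/74.096 × 100 = 2.72%

2.72%


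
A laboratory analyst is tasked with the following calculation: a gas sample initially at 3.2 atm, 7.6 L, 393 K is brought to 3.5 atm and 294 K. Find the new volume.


P1V1/T1 = P2V2/T2
V2 = P1V1T2/(T1P2)
= 3.2×7.6×294/(393×3.5)
= 5.198 L

5.198 L


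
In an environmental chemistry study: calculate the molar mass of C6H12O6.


M(C6H12O6) = 6×12.01 + 12×1.008 + 6×16.0
= 72.06 + 12.1 + 96.0
= 180.16 g/mol

180.16 g/mol


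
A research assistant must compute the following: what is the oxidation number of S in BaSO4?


(+2) + x + 4(-2) = 0, so x = +6
Oxidation number: +6

+6


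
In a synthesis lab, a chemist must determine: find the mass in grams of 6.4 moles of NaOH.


M(NaOH) = 40.0 g/mol
mass = n × M = 6.4 × 40.0 = 256.00 g

256.00 g


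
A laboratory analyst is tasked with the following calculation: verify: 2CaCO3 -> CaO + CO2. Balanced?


Equation: 2CaCO3 -> CaO + CO2
Check atoms: C: 2≠1, Ca: 2≠1, O: 6≠3
Not balanced

No, not balanced


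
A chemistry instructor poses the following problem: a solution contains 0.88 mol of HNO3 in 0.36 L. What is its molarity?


M = n/V = 0.88/0.36 = 2.444 mol/L

2.444 M


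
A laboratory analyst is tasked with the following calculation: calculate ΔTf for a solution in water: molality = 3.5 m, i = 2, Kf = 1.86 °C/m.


ΔTf = Kf × m × i
= 1.86 × 3.5 × 2
= 13.02 °C

13.02 °C


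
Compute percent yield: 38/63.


% yield = actual/theoretical × 100
= 38/63 × 100
= 60.32%

60.32%


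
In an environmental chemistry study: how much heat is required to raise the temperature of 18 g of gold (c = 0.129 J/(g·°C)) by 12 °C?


q = mcΔT = 18 × 0.129 × 12
= 27.86 J

27.86 J


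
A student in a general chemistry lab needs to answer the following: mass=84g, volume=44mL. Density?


ρ = mass/volume
= 84/44
= 1.909 g/mL

1.909 g/mL


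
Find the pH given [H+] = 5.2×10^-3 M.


pH = -log10([H+]) = -log10(5.2×10^-3)
= 3 - log10(5.2)
= 3 - 0.72
= 2.28

2.28


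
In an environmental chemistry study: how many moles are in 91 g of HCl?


M(HCl) = 36.46 g/mol
n = mass/M = 91/36.46 = 2.4959 mol

2.4959 mol


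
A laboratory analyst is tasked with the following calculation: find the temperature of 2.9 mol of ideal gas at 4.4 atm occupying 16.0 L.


PV = nRT  (R = 0.08206 L·atm/(mol·K))
T = PV/(nR) = 4.4×16.0/(2.9×0.08206)
= 70.40/0.237974
= 295.83 K

295.83 K


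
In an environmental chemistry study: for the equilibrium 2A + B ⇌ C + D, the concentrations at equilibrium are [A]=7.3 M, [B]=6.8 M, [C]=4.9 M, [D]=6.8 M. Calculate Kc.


Kc = [C][D]/([A]^2[B])
= (4.9^1 × 6.8^1)/(7.3^2 × 6.8^1)
= 33.32/362.372
= 0.09195

0.09195


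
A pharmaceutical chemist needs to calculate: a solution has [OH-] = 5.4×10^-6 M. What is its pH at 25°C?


pOH = -log10([OH-]) = -log10(5.4×10^-6)
= 6 - log10(5.4) = 5.27
pH = 14 - pOH = 14 - 5.27 = 8.73

8.73


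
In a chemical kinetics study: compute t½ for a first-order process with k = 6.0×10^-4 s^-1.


t½ = ln2/k = 0.693147/(6.0×10^-4 s^-1)
= 1155 s

1155 s


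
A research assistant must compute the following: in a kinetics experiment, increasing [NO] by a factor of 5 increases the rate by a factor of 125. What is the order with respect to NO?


rate ∝ [NO]^n
5^n = 125 → n = 3
Order in NO: 3

3


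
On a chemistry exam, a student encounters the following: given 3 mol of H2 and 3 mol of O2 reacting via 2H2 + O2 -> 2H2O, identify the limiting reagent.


Mole ratio available / coefficient:
  H2: 3/2 = 1.500
  O2: 3/1 = 3.000
Smaller ratio is limiting.

H2


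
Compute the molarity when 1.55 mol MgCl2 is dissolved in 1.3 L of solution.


M = n/V = 1.55/1.3 = 1.192 mol/L

1.192 M


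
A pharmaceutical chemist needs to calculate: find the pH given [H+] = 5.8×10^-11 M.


pH = -log10([H+]) = -log10(5.8×10^-11)
= 11 - log10(5.8)
= 11 - 0.76
= 10.24

10.24


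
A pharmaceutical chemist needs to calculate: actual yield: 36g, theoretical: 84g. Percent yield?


% yield = actual/theoretical × 100
= 36/84 × 100
= 42.86%

42.86%


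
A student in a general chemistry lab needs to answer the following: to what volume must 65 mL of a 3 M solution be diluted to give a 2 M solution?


C1V1 = C2V2
3 × 65 = 2 × V2
V2 = 195/2 = 97.5 mL

97.5 mL


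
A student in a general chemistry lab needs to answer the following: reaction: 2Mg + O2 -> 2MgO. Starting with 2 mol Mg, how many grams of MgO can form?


Mole ratio MgO:Mg = 2:2
n(MgO) = 2 × 2/2 = 2.000 mol
mass = 2.000 × 40.31 = 80.62 g

80.62 g


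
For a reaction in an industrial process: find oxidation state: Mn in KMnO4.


(+1) + x + 4(-2) = 0, so x = +7
Oxidation number: +7

+7


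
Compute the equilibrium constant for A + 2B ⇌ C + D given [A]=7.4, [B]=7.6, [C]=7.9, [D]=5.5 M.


Kc = [C][D]/([A][B]^2)
= (7.9^1 × 5.5^1)/(7.4^1 × 7.6^2)
= 43.45/427.424
= 0.1017

0.1017


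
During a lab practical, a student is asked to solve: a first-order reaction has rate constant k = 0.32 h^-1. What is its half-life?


t½ = ln2/k = 0.693147/(0.32 h^-1)
= 2.166 h

2.166 h


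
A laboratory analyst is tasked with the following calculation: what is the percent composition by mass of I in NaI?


M(NaI) = 1×22.99 + 1×126.9 = 149.89 g/mol
Mass of I = 1 × 126.9 = 126.90 g/mol
% I = 126.90/149.89 × 100 = 84.66%

84.66%


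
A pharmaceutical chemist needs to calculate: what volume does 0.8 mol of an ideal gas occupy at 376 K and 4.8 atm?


PV = nRT  (R = 0.08206 L·atm/(mol·K))
V = nRT/P = 0.8×0.08206×376/4.8
= 5.142 L

5.142 L


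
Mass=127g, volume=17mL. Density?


ρ = mass/volume
= 127/17
= 7.471 g/mL

7.471 g/mL


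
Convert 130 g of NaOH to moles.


M(NaOH) = 40.0 g/mol
n = mass/M = 130/40.0 = 3.25 mol

3.25 mol


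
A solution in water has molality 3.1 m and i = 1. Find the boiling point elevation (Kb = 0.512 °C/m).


ΔTb = Kb × m × i
= 0.512 × 3.1 × 1
= 1.5872 °C

1.5872 °C


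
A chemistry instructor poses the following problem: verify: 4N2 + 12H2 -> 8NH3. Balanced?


Equation: 4N2 + 12H2 -> 8NH3
Check atoms: H: 24=24, N: 8=8
Balanced

Yes, balanced


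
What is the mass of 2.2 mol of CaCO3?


M(CaCO3) = 100.09 g/mol
mass = n × M = 2.2 × 100.09 = 220.20 g

220.20 g


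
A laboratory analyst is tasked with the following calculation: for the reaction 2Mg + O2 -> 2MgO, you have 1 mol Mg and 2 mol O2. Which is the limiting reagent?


Mole ratio available / coefficient:
  Mg: 1/2 = 0.500
  O2: 2/1 = 2.000
Smaller ratio is limiting.

Mg


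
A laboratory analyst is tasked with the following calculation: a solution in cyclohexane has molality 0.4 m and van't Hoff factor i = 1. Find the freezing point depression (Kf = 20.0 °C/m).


ΔTf = Kf × m × i
= 20.0 × 0.4 × 1
= 8.0 °C

8.0 °C


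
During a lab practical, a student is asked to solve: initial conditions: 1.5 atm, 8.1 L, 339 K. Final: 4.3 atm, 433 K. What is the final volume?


P1V1/T1 = P2V2/T2
V2 = P1V1T2/(T1P2)
= 1.5×8.1×433/(339×4.3)
= 3.609 L

3.609 L


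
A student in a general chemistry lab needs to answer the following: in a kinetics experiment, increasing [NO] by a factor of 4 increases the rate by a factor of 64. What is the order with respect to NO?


rate ∝ [NO]^n
4^n = 64 → n = 3
Order in NO: 3

3


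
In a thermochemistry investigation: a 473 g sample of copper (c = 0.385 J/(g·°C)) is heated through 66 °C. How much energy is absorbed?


q = mcΔT = 473 × 0.385 × 66
= 12018.93 J

12018.93 J


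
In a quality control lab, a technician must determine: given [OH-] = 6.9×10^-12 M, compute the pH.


pOH = -log10([OH-]) = -log10(6.9×10^-12)
= 12 - log10(6.9) = 11.16
pH = 14 - pOH = 14 - 11.16 = 2.84

2.84
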